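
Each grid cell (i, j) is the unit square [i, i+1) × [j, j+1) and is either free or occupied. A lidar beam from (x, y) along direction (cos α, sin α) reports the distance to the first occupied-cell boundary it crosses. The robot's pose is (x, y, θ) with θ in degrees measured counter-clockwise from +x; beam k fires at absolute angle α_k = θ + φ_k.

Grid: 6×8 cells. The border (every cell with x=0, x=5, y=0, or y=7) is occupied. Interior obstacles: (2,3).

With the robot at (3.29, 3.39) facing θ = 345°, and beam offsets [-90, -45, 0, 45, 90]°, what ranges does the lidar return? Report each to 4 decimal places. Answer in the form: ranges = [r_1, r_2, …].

ranges = [2.4743, 2.7597, 1.7703, 1.9745, 3.7373]

beam 1: φ=-90°, α=255°
  d=(-0.2588,-0.9659)  start (3,3)  tX=1.1205 tY=0.4038  stride 1/|dx|=3.8637 1/|dy|=1.0353
    cross y-line → (3,2), t=0.4038
    cross x-line → (2,2), t=1.1205
    cross y-line → (2,1), t=1.4390
    cross y-line → (2,0), t=2.4743 (wall)
  → r_1 = 2.4743
beam 2: φ=-45°, α=300°
  d=(0.5000,-0.8660)  start (3,3)  tX=1.4200 tY=0.4503  stride 1/|dx|=2.0000 1/|dy|=1.1547
    cross y-line → (3,2), t=0.4503
    cross x-line → (4,2), t=1.4200
    cross y-line → (4,1), t=1.6050
    cross y-line → (4,0), t=2.7597 (wall)
  → r_2 = 2.7597
beam 3: φ=0°, α=345°
  d=(0.9659,-0.2588)  start (3,3)  tX=0.7350 tY=1.5068  stride 1/|dx|=1.0353 1/|dy|=3.8637
    cross x-line → (4,3), t=0.7350
    cross y-line → (4,2), t=1.5068
    cross x-line → (5,2), t=1.7703 (wall)
  → r_3 = 1.7703
beam 4: φ=45°, α=30°
  d=(0.8660,0.5000)  start (3,3)  tX=0.8198 tY=1.2200  stride 1/|dx|=1.1547 1/|dy|=2.0000
    cross x-line → (4,3), t=0.8198
    cross y-line → (4,4), t=1.2200
    cross x-line → (5,4), t=1.9745 (wall)
  → r_4 = 1.9745
beam 5: φ=90°, α=75°
  d=(0.2588,0.9659)  start (3,3)  tX=2.7432 tY=0.6315  stride 1/|dx|=3.8637 1/|dy|=1.0353
    cross y-line → (3,4), t=0.6315
    cross y-line → (3,5), t=1.6668
    cross y-line → (3,6), t=2.7021
    cross x-line → (4,6), t=2.7432
    cross y-line → (4,7), t=3.7373 (wall)
  → r_5 = 3.7373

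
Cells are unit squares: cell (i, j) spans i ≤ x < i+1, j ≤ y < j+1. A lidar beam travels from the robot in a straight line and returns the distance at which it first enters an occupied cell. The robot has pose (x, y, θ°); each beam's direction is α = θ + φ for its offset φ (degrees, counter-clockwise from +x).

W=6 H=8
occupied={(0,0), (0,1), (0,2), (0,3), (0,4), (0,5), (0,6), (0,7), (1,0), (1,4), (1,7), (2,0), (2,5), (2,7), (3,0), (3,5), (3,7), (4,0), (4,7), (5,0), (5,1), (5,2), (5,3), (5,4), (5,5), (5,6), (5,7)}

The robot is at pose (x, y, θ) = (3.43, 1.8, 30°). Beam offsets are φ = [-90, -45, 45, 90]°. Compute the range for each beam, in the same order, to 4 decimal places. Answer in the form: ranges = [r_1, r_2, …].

beam 1: φ=-90°, α=300°
  d=(0.5000,-0.8660)  start (3,1)  tX=1.1400 tY=0.9238  stride 1/|dx|=2.0000 1/|dy|=1.1547
    cross y-line → (3,0), t=0.9238 (wall)
  → r_1 = 0.9238
beam 2: φ=-45°, α=345°
  d=(0.9659,-0.2588)  start (3,1)  tX=0.5901 tY=3.0910  stride 1/|dx|=1.0353 1/|dy|=3.8637
    cross x-line → (4,1), t=0.5901
    cross x-line → (5,1), t=1.6254 (wall)
  → r_2 = 1.6254
beam 3: φ=45°, α=75°
  d=(0.2588,0.9659)  start (3,1)  tX=2.2023 tY=0.2071  stride 1/|dx|=3.8637 1/|dy|=1.0353
    cross y-line → (3,2), t=0.2071
    cross y-line → (3,3), t=1.2423
    cross x-line → (4,3), t=2.2023
    cross y-line → (4,4), t=2.2776
    cross y-line → (4,5), t=3.3129
    cross y-line → (4,6), t=4.3482
    cross y-line → (4,7), t=5.3834 (wall)
  → r_3 = 5.3834
beam 4: φ=90°, α=120°
  d=(-0.5000,0.8660)  start (3,1)  tX=0.8600 tY=0.2309  stride 1/|dx|=2.0000 1/|dy|=1.1547
    cross y-line → (3,2), t=0.2309
    cross x-line → (2,2), t=0.8600
    cross y-line → (2,3), t=1.3856
    cross y-line → (2,4), t=2.5403
    cross x-line → (1,4), t=2.8600 (wall)
  → r_4 = 2.8600

ranges = [0.9238, 1.6254, 5.3834, 2.8600]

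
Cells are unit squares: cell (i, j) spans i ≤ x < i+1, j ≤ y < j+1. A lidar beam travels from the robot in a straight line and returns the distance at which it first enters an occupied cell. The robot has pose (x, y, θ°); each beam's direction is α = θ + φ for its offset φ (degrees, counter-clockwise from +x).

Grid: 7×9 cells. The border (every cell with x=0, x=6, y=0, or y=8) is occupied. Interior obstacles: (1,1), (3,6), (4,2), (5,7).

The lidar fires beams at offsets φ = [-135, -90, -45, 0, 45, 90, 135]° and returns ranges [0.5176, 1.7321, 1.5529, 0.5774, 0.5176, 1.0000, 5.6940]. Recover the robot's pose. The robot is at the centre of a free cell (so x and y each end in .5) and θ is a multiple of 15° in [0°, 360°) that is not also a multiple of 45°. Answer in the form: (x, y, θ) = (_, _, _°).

(x, y, θ) = (5.5, 2.5, 330°)

The pose lattice has 31·16 = 496 candidates. Test each by forward raycasting.
  (2.5, 7.5, 330°): beam 1 = 1.5529 ≠ 0.5176 ✗
  (3.5, 5.5, 345°): beam 1 = 2.8868 ≠ 0.5176 ✗
  (1.5, 2.5, 240°): beam 1 = 1.9319 ≠ 0.5176 ✗
  (5.5, 4.5, 300°): beam 1 = 4.6587 ≠ 0.5176 ✗
  …
  (5.5, 2.5, 330°): r_1=0.5176, r_2=1.7321, r_3=1.5529, r_4=0.5774, r_5=0.5176, r_6=1.0000, r_7=5.6940 — all match ✓
No second candidate reproduces the full scan.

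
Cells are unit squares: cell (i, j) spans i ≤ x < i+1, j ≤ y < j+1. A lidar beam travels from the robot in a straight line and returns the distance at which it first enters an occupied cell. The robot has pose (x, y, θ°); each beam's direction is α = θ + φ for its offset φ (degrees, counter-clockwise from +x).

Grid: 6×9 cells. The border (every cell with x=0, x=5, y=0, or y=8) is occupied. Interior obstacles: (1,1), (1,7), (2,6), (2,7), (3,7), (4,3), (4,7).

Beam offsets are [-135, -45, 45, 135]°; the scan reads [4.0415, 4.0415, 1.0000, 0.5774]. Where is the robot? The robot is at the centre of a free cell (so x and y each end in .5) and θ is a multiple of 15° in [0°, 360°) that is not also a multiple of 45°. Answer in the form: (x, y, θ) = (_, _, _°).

(x, y, θ) = (1.5, 4.5, 75°)

The pose lattice has 21·16 = 336 candidates. Test each by forward raycasting.
  (2.5, 5.5, 195°): beam 1 = 0.5774 ≠ 4.0415 ✗
  (2.5, 1.5, 345°): beam 1 = 0.5774 ≠ 4.0415 ✗
  (2.5, 2.5, 120°): beam 1 = 2.5882 ≠ 4.0415 ✗
  …
  (1.5, 4.5, 75°): r_1=4.0415, r_2=4.0415, r_3=1.0000, r_4=0.5774 — all match ✓
Unique over the lattice → pose = (1.5, 4.5, 75°).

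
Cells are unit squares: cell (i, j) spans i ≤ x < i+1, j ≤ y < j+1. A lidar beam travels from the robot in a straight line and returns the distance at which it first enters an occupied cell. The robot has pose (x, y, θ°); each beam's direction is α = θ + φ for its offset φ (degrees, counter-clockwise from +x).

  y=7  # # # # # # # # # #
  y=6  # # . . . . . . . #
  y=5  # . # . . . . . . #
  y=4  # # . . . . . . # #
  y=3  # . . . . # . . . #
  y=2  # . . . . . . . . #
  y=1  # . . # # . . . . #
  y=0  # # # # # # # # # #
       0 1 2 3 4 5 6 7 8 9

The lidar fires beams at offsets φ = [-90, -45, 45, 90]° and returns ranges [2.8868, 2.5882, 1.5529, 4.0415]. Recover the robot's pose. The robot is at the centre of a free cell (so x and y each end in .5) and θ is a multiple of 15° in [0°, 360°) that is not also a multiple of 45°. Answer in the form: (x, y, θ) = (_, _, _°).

Candidates: 41 free-cell centres × 16 headings = 656 poses. Raycast each; keep the one whose scan matches to 4 dp.
  (2.5, 2.5, 345°): beam 1 = 1.5529 ≠ 2.8868 ✗
  (8.5, 2.5, 165°): beam 1 = 1.5529 ≠ 2.8868 ✗
  (4.5, 4.5, 300°): beam 1 = 4.0415 ≠ 2.8868 ✗
  (7.5, 1.5, 105°): beam 1 = 1.5529 ≠ 2.8868 ✗
  (3.5, 6.5, 150°): beam 1 = 0.5774 ≠ 2.8868 ✗
  …
  (3.5, 4.5, 150°): r_1=2.8868, r_2=2.5882, r_3=1.5529, r_4=4.0415 — all match ✓
No second candidate reproduces the full scan.

(x, y, θ) = (3.5, 4.5, 150°)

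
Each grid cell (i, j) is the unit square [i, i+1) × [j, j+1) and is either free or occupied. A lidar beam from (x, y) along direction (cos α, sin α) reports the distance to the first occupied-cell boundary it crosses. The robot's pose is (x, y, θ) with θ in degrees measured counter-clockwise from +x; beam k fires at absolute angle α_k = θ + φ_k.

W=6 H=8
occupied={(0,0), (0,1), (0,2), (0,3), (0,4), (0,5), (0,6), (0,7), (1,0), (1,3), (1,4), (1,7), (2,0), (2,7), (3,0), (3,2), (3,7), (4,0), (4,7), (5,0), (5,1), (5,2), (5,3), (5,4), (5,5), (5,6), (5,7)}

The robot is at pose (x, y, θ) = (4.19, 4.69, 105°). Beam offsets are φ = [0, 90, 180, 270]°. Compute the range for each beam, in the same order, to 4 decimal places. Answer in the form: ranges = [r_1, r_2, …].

beam 1: φ=0°, α=105°
  dir = (cos 105°, sin 105°) = (-0.2588, 0.9659); from cell (4,4)
  next x-line at t=0.7341, next y-line at t=0.3209; Δt_x=3.8637, Δt_y=1.0353
    y: enter (4,5) at t=0.3209
    x: enter (3,5) at t=0.7341
    y: enter (3,6) at t=1.3562
    y: enter (3,7) at t=2.3915 ← occupied
  → r_1 = 2.3915
beam 2: φ=90°, α=195°
  dir = (cos 195°, sin 195°) = (-0.9659, -0.2588); from cell (4,4)
  next x-line at t=0.1967, next y-line at t=2.6660; Δt_x=1.0353, Δt_y=3.8637
    x: enter (3,4) at t=0.1967
    x: enter (2,4) at t=1.2320
    x: enter (1,4) at t=2.2673 ← occupied
  → r_2 = 2.2673
beam 3: φ=180°, α=285°
  dir = (cos 285°, sin 285°) = (0.2588, -0.9659); from cell (4,4)
  next x-line at t=3.1296, next y-line at t=0.7143; Δt_x=3.8637, Δt_y=1.0353
    y: enter (4,3) at t=0.7143
    y: enter (4,2) at t=1.7496
    y: enter (4,1) at t=2.7849
    x: enter (5,1) at t=3.1296 ← occupied
  → r_3 = 3.1296
beam 4: φ=270°, α=15°
  dir = (cos 15°, sin 15°) = (0.9659, 0.2588); from cell (4,4)
  next x-line at t=0.8386, next y-line at t=1.1977; Δt_x=1.0353, Δt_y=3.8637
    x: enter (5,4) at t=0.8386 ← occupied
  → r_4 = 0.8386

ranges = [2.3915, 2.2673, 3.1296, 0.8386]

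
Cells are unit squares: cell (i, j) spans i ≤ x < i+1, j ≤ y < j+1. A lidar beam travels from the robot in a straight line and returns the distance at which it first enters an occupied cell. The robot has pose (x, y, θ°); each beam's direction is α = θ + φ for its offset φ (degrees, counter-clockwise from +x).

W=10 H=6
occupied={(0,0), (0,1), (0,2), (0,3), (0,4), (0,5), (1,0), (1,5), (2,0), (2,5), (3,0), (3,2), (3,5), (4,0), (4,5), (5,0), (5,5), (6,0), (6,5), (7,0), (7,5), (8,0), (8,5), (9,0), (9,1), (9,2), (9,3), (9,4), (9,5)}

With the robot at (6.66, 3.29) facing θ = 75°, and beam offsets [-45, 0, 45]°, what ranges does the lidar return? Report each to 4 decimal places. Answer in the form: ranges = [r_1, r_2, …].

ranges = [2.7020, 1.7703, 1.9745]

beam 1: φ=-45°, α=30°
  d=(0.8660,0.5000)  start (6,3)  tX=0.3926 tY=1.4200  stride 1/|dx|=1.1547 1/|dy|=2.0000
    cross x-line → (7,3), t=0.3926
    cross y-line → (7,4), t=1.4200
    cross x-line → (8,4), t=1.5473
    cross x-line → (9,4), t=2.7020 (wall)
  → r_1 = 2.7020
beam 2: φ=0°, α=75°
  d=(0.2588,0.9659)  start (6,3)  tX=1.3137 tY=0.7350  stride 1/|dx|=3.8637 1/|dy|=1.0353
    cross y-line → (6,4), t=0.7350
    cross x-line → (7,4), t=1.3137
    cross y-line → (7,5), t=1.7703 (wall)
  → r_2 = 1.7703
beam 3: φ=45°, α=120°
  d=(-0.5000,0.8660)  start (6,3)  tX=1.3200 tY=0.8198  stride 1/|dx|=2.0000 1/|dy|=1.1547
    cross y-line → (6,4), t=0.8198
    cross x-line → (5,4), t=1.3200
    cross y-line → (5,5), t=1.9745 (wall)
  → r_3 = 1.9745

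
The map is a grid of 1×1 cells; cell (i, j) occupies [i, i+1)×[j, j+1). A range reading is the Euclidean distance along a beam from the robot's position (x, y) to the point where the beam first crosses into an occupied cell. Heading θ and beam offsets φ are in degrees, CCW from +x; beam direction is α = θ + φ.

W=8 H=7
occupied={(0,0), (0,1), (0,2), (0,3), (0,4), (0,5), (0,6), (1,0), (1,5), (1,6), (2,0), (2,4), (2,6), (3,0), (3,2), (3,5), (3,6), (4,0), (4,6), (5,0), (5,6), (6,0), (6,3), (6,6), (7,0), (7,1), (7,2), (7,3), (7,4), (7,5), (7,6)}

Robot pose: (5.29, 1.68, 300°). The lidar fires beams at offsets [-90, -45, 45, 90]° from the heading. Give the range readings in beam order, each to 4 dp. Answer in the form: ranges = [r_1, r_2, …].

ranges = [1.3600, 0.7040, 1.7703, 1.9745]

beam 1: φ=-90°, α=210°
  direction (-0.8660, -0.5000); cell (5,1); t to first gridline: x 0.3349, y 1.3600 (then +1.1547 / +2.0000)
    (4,1) via x @ 0.3349
    (4,0) via y @ 1.3600  # hit
  → r_1 = 1.3600
beam 2: φ=-45°, α=255°
  direction (-0.2588, -0.9659); cell (5,1); t to first gridline: x 1.1205, y 0.7040 (then +3.8637 / +1.0353)
    (5,0) via y @ 0.7040  # hit
  → r_2 = 0.7040
beam 3: φ=45°, α=345°
  direction (0.9659, -0.2588); cell (5,1); t to first gridline: x 0.7350, y 2.6273 (then +1.0353 / +3.8637)
    (6,1) via x @ 0.7350
    (7,1) via x @ 1.7703  # hit
  → r_3 = 1.7703
beam 4: φ=90°, α=30°
  direction (0.8660, 0.5000); cell (5,1); t to first gridline: x 0.8198, y 0.6400 (then +1.1547 / +2.0000)
    (5,2) via y @ 0.6400
    (6,2) via x @ 0.8198
    (7,2) via x @ 1.9745  # hit
  → r_4 = 1.9745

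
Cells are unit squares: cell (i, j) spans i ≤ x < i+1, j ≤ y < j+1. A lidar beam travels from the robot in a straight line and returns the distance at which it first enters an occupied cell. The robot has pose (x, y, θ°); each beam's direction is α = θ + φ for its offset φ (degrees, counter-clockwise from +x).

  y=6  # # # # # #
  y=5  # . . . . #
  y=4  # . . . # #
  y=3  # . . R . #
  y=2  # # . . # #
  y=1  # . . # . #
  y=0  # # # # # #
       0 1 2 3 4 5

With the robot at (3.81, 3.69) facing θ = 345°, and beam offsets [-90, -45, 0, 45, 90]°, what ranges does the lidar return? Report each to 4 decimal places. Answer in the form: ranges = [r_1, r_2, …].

beam 1: φ=-90°, α=255°
  dir = (cos 255°, sin 255°) = (-0.2588, -0.9659); from cell (3,3)
  next x-line at t=3.1296, next y-line at t=0.7143; Δt_x=3.8637, Δt_y=1.0353
    y: enter (3,2) at t=0.7143
    y: enter (3,1) at t=1.7496 ← occupied
  → r_1 = 1.7496
beam 2: φ=-45°, α=300°
  dir = (cos 300°, sin 300°) = (0.5000, -0.8660); from cell (3,3)
  next x-line at t=0.3800, next y-line at t=0.7967; Δt_x=2.0000, Δt_y=1.1547
    x: enter (4,3) at t=0.3800
    y: enter (4,2) at t=0.7967 ← occupied
  → r_2 = 0.7967
beam 3: φ=0°, α=345°
  dir = (cos 345°, sin 345°) = (0.9659, -0.2588); from cell (3,3)
  next x-line at t=0.1967, next y-line at t=2.6660; Δt_x=1.0353, Δt_y=3.8637
    x: enter (4,3) at t=0.1967
    x: enter (5,3) at t=1.2320 ← occupied
  → r_3 = 1.2320
beam 4: φ=45°, α=30°
  dir = (cos 30°, sin 30°) = (0.8660, 0.5000); from cell (3,3)
  next x-line at t=0.2194, next y-line at t=0.6200; Δt_x=1.1547, Δt_y=2.0000
    x: enter (4,3) at t=0.2194
    y: enter (4,4) at t=0.6200 ← occupied
  → r_4 = 0.6200
beam 5: φ=90°, α=75°
  dir = (cos 75°, sin 75°) = (0.2588, 0.9659); from cell (3,3)
  next x-line at t=0.7341, next y-line at t=0.3209; Δt_x=3.8637, Δt_y=1.0353
    y: enter (3,4) at t=0.3209
    x: enter (4,4) at t=0.7341 ← occupied
  → r_5 = 0.7341

ranges = [1.7496, 0.7967, 1.2320, 0.6200, 0.7341]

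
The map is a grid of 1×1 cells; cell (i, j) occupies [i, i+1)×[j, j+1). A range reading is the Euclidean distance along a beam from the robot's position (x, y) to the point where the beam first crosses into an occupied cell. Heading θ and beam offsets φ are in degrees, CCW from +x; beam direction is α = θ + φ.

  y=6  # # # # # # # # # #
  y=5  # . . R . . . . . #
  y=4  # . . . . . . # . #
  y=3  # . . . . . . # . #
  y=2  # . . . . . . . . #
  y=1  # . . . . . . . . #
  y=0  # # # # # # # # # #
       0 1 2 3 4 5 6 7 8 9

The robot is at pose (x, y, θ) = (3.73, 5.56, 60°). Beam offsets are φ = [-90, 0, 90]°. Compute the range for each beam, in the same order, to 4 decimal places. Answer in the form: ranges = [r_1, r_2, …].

beam 1: φ=-90°, α=330°
  cosα=0.8660 sinα=-0.5000 | (3,5) | tMaxX 0.3118 tMaxY 1.1200 | tΔX 1.1547 tΔY 2.0000
    t=0.3118 [x] (4,5)
    t=1.1200 [y] (4,4)
    t=1.4665 [x] (5,4)
    t=2.6212 [x] (6,4)
    t=3.1200 [y] (6,3)
    t=3.7759 [x] (7,3) — stop
  → r_1 = 3.7759
beam 2: φ=0°, α=60°
  cosα=0.5000 sinα=0.8660 | (3,5) | tMaxX 0.5400 tMaxY 0.5081 | tΔX 2.0000 tΔY 1.1547
    t=0.5081 [y] (3,6) — stop
  → r_2 = 0.5081
beam 3: φ=90°, α=150°
  cosα=-0.8660 sinα=0.5000 | (3,5) | tMaxX 0.8429 tMaxY 0.8800 | tΔX 1.1547 tΔY 2.0000
    t=0.8429 [x] (2,5)
    t=0.8800 [y] (2,6) — stop
  → r_3 = 0.8800

ranges = [3.7759, 0.5081, 0.8800]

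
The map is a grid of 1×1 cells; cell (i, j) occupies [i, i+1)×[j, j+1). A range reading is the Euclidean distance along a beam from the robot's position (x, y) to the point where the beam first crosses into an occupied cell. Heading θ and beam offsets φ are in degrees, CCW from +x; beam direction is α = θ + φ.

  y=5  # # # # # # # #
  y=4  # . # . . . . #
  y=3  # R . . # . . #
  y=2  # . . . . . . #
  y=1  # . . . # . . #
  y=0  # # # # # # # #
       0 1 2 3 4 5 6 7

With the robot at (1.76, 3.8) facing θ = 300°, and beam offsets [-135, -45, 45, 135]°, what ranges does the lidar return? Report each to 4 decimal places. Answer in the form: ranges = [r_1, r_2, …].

beam 1: φ=-135°, α=165°
  cosα=-0.9659 sinα=0.2588 | (1,3) | tMaxX 0.7868 tMaxY 0.7727 | tΔX 1.0353 tΔY 3.8637
    t=0.7727 [y] (1,4)
    t=0.7868 [x] (0,4) — stop
  → r_1 = 0.7868
beam 2: φ=-45°, α=255°
  cosα=-0.2588 sinα=-0.9659 | (1,3) | tMaxX 2.9364 tMaxY 0.8282 | tΔX 3.8637 tΔY 1.0353
    t=0.8282 [y] (1,2)
    t=1.8635 [y] (1,1)
    t=2.8988 [y] (1,0) — stop
  → r_2 = 2.8988
beam 3: φ=45°, α=345°
  cosα=0.9659 sinα=-0.2588 | (1,3) | tMaxX 0.2485 tMaxY 3.0910 | tΔX 1.0353 tΔY 3.8637
    t=0.2485 [x] (2,3)
    t=1.2837 [x] (3,3)
    t=2.3190 [x] (4,3) — stop
  → r_3 = 2.3190
beam 4: φ=135°, α=75°
  cosα=0.2588 sinα=0.9659 | (1,3) | tMaxX 0.9273 tMaxY 0.2071 | tΔX 3.8637 tΔY 1.0353
    t=0.2071 [y] (1,4)
    t=0.9273 [x] (2,4) — stop
  → r_4 = 0.9273

ranges = [0.7868, 2.8988, 2.3190, 0.9273]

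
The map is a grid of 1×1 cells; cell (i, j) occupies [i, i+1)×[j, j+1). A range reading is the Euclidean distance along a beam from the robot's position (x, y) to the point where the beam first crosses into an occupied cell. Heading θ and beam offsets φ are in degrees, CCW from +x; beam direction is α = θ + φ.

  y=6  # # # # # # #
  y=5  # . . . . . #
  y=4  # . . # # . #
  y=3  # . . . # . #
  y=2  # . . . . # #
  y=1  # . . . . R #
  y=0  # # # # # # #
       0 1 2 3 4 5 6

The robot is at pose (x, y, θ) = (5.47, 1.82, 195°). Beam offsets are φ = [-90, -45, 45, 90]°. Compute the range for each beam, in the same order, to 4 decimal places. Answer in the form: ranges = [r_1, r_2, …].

beam 1: φ=-90°, α=105°
  d=(-0.2588,0.9659)  start (5,1)  tX=1.8159 tY=0.1863  stride 1/|dx|=3.8637 1/|dy|=1.0353
    cross y-line → (5,2), t=0.1863 (wall)
  → r_1 = 0.1863
beam 2: φ=-45°, α=150°
  d=(-0.8660,0.5000)  start (5,1)  tX=0.5427 tY=0.3600  stride 1/|dx|=1.1547 1/|dy|=2.0000
    cross y-line → (5,2), t=0.3600 (wall)
  → r_2 = 0.3600
beam 3: φ=45°, α=240°
  d=(-0.5000,-0.8660)  start (5,1)  tX=0.9400 tY=0.9469  stride 1/|dx|=2.0000 1/|dy|=1.1547
    cross x-line → (4,1), t=0.9400
    cross y-line → (4,0), t=0.9469 (wall)
  → r_3 = 0.9469
beam 4: φ=90°, α=285°
  d=(0.2588,-0.9659)  start (5,1)  tX=2.0478 tY=0.8489  stride 1/|dx|=3.8637 1/|dy|=1.0353
    cross y-line → (5,0), t=0.8489 (wall)
  → r_4 = 0.8489

ranges = [0.1863, 0.3600, 0.9469, 0.8489]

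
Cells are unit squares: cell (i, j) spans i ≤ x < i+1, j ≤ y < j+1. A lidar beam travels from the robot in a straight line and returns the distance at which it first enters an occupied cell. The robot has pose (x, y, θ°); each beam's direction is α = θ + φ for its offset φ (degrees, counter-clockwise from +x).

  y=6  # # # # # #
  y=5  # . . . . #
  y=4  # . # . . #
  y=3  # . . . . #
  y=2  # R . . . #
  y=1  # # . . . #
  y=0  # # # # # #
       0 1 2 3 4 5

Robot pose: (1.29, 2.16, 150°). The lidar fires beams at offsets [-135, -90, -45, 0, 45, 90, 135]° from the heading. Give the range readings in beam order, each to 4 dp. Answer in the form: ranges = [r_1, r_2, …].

ranges = [3.8409, 2.1246, 1.1205, 0.3349, 0.3002, 0.1848, 0.1656]

beam 1: φ=-135°, α=15°
  cosα=0.9659 sinα=0.2588 | (1,2) | tMaxX 0.7350 tMaxY 3.2455 | tΔX 1.0353 tΔY 3.8637
    t=0.7350 [x] (2,2)
    t=1.7703 [x] (3,2)
    t=2.8056 [x] (4,2)
    t=3.2455 [y] (4,3)
    t=3.8409 [x] (5,3) — stop
  → r_1 = 3.8409
beam 2: φ=-90°, α=60°
  cosα=0.5000 sinα=0.8660 | (1,2) | tMaxX 1.4200 tMaxY 0.9699 | tΔX 2.0000 tΔY 1.1547
    t=0.9699 [y] (1,3)
    t=1.4200 [x] (2,3)
    t=2.1246 [y] (2,4) — stop
  → r_2 = 2.1246
beam 3: φ=-45°, α=105°
  cosα=-0.2588 sinα=0.9659 | (1,2) | tMaxX 1.1205 tMaxY 0.8696 | tΔX 3.8637 tΔY 1.0353
    t=0.8696 [y] (1,3)
    t=1.1205 [x] (0,3) — stop
  → r_3 = 1.1205
beam 4: φ=0°, α=150°
  cosα=-0.8660 sinα=0.5000 | (1,2) | tMaxX 0.3349 tMaxY 1.6800 | tΔX 1.1547 tΔY 2.0000
    t=0.3349 [x] (0,2) — stop
  → r_4 = 0.3349
beam 5: φ=45°, α=195°
  cosα=-0.9659 sinα=-0.2588 | (1,2) | tMaxX 0.3002 tMaxY 0.6182 | tΔX 1.0353 tΔY 3.8637
    t=0.3002 [x] (0,2) — stop
  → r_5 = 0.3002
beam 6: φ=90°, α=240°
  cosα=-0.5000 sinα=-0.8660 | (1,2) | tMaxX 0.5800 tMaxY 0.1848 | tΔX 2.0000 tΔY 1.1547
    t=0.1848 [y] (1,1) — stop
  → r_6 = 0.1848
beam 7: φ=135°, α=285°
  cosα=0.2588 sinα=-0.9659 | (1,2) | tMaxX 2.7432 tMaxY 0.1656 | tΔX 3.8637 tΔY 1.0353
    t=0.1656 [y] (1,1) — stop
  → r_7 = 0.1656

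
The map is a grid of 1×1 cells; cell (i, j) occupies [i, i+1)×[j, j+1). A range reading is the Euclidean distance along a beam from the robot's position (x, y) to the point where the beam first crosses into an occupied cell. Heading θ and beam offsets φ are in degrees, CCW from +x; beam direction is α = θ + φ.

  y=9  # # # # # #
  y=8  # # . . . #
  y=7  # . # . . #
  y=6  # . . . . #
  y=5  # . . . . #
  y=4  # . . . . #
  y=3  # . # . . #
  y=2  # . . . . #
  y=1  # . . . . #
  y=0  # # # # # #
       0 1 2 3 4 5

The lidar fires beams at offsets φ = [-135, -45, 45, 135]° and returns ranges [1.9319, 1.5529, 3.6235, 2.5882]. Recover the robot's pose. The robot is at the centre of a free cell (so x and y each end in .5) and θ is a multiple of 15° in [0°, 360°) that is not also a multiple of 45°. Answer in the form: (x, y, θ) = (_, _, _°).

(x, y, θ) = (3.5, 5.5, 30°)

Candidates: 29 free-cell centres × 16 headings = 464 poses. Raycast each; keep the one whose scan matches to 4 dp.
  (2.5, 1.5, 60°): beam 1 = 0.5176 ≠ 1.9319 ✗
  (4.5, 5.5, 255°): beam 1 = 4.0415 ≠ 1.9319 ✗
  (4.5, 3.5, 150°): beam 1 = 0.5176 ≠ 1.9319 ✗
  (1.5, 1.5, 15°): beam 1 = 0.5774 ≠ 1.9319 ✗
  …
  (3.5, 5.5, 30°): r_1=1.9319, r_2=1.5529, r_3=3.6235, r_4=2.5882 — all match ✓
Unique over the lattice → pose = (3.5, 5.5, 30°).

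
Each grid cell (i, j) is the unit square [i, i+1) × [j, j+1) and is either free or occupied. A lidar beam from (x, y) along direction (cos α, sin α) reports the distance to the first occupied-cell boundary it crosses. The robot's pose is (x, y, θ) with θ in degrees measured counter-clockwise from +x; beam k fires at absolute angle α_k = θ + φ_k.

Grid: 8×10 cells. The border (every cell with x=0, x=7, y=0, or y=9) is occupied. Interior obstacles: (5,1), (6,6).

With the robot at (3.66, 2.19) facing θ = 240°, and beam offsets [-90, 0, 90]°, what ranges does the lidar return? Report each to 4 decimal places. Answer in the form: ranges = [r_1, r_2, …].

beam 1: φ=-90°, α=150°
  dir = (cos 150°, sin 150°) = (-0.8660, 0.5000); from cell (3,2)
  next x-line at t=0.7621, next y-line at t=1.6200; Δt_x=1.1547, Δt_y=2.0000
    x: enter (2,2) at t=0.7621
    y: enter (2,3) at t=1.6200
    x: enter (1,3) at t=1.9168
    x: enter (0,3) at t=3.0715 ← occupied
  → r_1 = 3.0715
beam 2: φ=0°, α=240°
  dir = (cos 240°, sin 240°) = (-0.5000, -0.8660); from cell (3,2)
  next x-line at t=1.3200, next y-line at t=0.2194; Δt_x=2.0000, Δt_y=1.1547
    y: enter (3,1) at t=0.2194
    x: enter (2,1) at t=1.3200
    y: enter (2,0) at t=1.3741 ← occupied
  → r_2 = 1.3741
beam 3: φ=90°, α=330°
  dir = (cos 330°, sin 330°) = (0.8660, -0.5000); from cell (3,2)
  next x-line at t=0.3926, next y-line at t=0.3800; Δt_x=1.1547, Δt_y=2.0000
    y: enter (3,1) at t=0.3800
    x: enter (4,1) at t=0.3926
    x: enter (5,1) at t=1.5473 ← occupied
  → r_3 = 1.5473

ranges = [3.0715, 1.3741, 1.5473]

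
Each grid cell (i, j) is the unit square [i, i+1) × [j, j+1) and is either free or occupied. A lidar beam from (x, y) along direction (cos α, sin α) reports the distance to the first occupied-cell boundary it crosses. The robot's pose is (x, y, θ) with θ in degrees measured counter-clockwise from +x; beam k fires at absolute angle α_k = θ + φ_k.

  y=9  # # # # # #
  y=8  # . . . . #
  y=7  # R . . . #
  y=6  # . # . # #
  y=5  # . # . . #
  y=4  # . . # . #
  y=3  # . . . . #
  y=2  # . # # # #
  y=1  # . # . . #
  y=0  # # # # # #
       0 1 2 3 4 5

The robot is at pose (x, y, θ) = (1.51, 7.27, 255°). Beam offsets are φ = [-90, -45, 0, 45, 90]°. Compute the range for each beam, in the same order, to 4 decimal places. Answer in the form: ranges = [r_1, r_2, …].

beam 1: φ=-90°, α=165°
  dir = (cos 165°, sin 165°) = (-0.9659, 0.2588); from cell (1,7)
  next x-line at t=0.5280, next y-line at t=2.8205; Δt_x=1.0353, Δt_y=3.8637
    x: enter (0,7) at t=0.5280 ← occupied
  → r_1 = 0.5280
beam 2: φ=-45°, α=210°
  dir = (cos 210°, sin 210°) = (-0.8660, -0.5000); from cell (1,7)
  next x-line at t=0.5889, next y-line at t=0.5400; Δt_x=1.1547, Δt_y=2.0000
    y: enter (1,6) at t=0.5400
    x: enter (0,6) at t=0.5889 ← occupied
  → r_2 = 0.5889
beam 3: φ=0°, α=255°
  dir = (cos 255°, sin 255°) = (-0.2588, -0.9659); from cell (1,7)
  next x-line at t=1.9705, next y-line at t=0.2795; Δt_x=3.8637, Δt_y=1.0353
    y: enter (1,6) at t=0.2795
    y: enter (1,5) at t=1.3148
    x: enter (0,5) at t=1.9705 ← occupied
  → r_3 = 1.9705
beam 4: φ=45°, α=300°
  dir = (cos 300°, sin 300°) = (0.5000, -0.8660); from cell (1,7)
  next x-line at t=0.9800, next y-line at t=0.3118; Δt_x=2.0000, Δt_y=1.1547
    y: enter (1,6) at t=0.3118
    x: enter (2,6) at t=0.9800 ← occupied
  → r_4 = 0.9800
beam 5: φ=90°, α=345°
  dir = (cos 345°, sin 345°) = (0.9659, -0.2588); from cell (1,7)
  next x-line at t=0.5073, next y-line at t=1.0432; Δt_x=1.0353, Δt_y=3.8637
    x: enter (2,7) at t=0.5073
    y: enter (2,6) at t=1.0432 ← occupied
  → r_5 = 1.0432

ranges = [0.5280, 0.5889, 1.9705, 0.9800, 1.0432]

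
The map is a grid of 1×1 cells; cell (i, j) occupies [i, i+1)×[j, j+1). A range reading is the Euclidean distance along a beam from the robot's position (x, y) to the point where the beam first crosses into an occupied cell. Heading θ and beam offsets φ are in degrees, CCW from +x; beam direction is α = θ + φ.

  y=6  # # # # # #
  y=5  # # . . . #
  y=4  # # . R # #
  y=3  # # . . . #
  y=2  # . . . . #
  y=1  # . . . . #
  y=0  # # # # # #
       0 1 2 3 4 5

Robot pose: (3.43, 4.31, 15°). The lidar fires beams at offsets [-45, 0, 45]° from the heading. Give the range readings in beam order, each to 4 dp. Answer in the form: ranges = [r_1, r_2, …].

ranges = [1.8129, 0.5901, 1.9514]

beam 1: φ=-45°, α=330°
  cosα=0.8660 sinα=-0.5000 | (3,4) | tMaxX 0.6582 tMaxY 0.6200 | tΔX 1.1547 tΔY 2.0000
    t=0.6200 [y] (3,3)
    t=0.6582 [x] (4,3)
    t=1.8129 [x] (5,3) — stop
  → r_1 = 1.8129
beam 2: φ=0°, α=15°
  cosα=0.9659 sinα=0.2588 | (3,4) | tMaxX 0.5901 tMaxY 2.6660 | tΔX 1.0353 tΔY 3.8637
    t=0.5901 [x] (4,4) — stop
  → r_2 = 0.5901
beam 3: φ=45°, α=60°
  cosα=0.5000 sinα=0.8660 | (3,4) | tMaxX 1.1400 tMaxY 0.7967 | tΔX 2.0000 tΔY 1.1547
    t=0.7967 [y] (3,5)
    t=1.1400 [x] (4,5)
    t=1.9514 [y] (4,6) — stop
  → r_3 = 1.9514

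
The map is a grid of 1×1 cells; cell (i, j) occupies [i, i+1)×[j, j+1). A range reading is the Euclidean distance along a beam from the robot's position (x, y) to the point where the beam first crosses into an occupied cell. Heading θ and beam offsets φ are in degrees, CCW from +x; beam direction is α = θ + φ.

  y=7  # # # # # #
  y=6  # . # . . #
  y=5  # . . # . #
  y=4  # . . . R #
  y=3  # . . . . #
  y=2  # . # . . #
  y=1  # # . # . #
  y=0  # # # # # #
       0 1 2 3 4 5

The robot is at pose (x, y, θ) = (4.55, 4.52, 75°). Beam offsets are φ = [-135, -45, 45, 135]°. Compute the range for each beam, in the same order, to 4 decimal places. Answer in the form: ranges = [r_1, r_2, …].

ranges = [0.9000, 0.5196, 1.1000, 4.0992]

beam 1: φ=-135°, α=300°
  cosα=0.5000 sinα=-0.8660 | (4,4) | tMaxX 0.9000 tMaxY 0.6004 | tΔX 2.0000 tΔY 1.1547
    t=0.6004 [y] (4,3)
    t=0.9000 [x] (5,3) — stop
  → r_1 = 0.9000
beam 2: φ=-45°, α=30°
  cosα=0.8660 sinα=0.5000 | (4,4) | tMaxX 0.5196 tMaxY 0.9600 | tΔX 1.1547 tΔY 2.0000
    t=0.5196 [x] (5,4) — stop
  → r_2 = 0.5196
beam 3: φ=45°, α=120°
  cosα=-0.5000 sinα=0.8660 | (4,4) | tMaxX 1.1000 tMaxY 0.5543 | tΔX 2.0000 tΔY 1.1547
    t=0.5543 [y] (4,5)
    t=1.1000 [x] (3,5) — stop
  → r_3 = 1.1000
beam 4: φ=135°, α=210°
  cosα=-0.8660 sinα=-0.5000 | (4,4) | tMaxX 0.6351 tMaxY 1.0400 | tΔX 1.1547 tΔY 2.0000
    t=0.6351 [x] (3,4)
    t=1.0400 [y] (3,3)
    t=1.7898 [x] (2,3)
    t=2.9445 [x] (1,3)
    t=3.0400 [y] (1,2)
    t=4.0992 [x] (0,2) — stop
  → r_4 = 4.0992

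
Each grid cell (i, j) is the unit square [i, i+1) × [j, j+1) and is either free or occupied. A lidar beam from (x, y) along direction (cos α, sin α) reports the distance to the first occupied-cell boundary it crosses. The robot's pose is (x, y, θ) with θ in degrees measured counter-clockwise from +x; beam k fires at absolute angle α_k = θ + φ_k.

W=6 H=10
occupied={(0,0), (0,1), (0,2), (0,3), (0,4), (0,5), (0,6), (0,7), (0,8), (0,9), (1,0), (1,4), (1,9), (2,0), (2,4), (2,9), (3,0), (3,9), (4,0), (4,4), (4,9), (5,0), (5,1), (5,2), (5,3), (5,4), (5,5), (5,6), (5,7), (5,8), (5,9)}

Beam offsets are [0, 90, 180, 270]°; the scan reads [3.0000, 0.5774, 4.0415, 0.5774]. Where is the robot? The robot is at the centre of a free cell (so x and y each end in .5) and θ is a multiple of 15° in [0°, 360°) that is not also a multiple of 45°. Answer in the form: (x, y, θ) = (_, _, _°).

The pose lattice has 29·16 = 464 candidates. Test each by forward raycasting.
  (3.5, 8.5, 195°): beam 1 = 2.5882 ≠ 3.0000 ✗
  (3.5, 8.5, 120°): beam 1 = 0.5774 ≠ 3.0000 ✗
  (2.5, 8.5, 15°): beam 1 = 1.9319 ≠ 3.0000 ✗
  (1.5, 7.5, 210°): beam 1 = 0.5774 ≠ 3.0000 ✗
  (2.5, 6.5, 150°): beam 1 = 1.7321 ≠ 3.0000 ✗
  …
  (3.5, 4.5, 60°): r_1=3.0000, r_2=0.5774, r_3=4.0415, r_4=0.5774 — all match ✓
Only this pose fits every beam.

(x, y, θ) = (3.5, 4.5, 60°)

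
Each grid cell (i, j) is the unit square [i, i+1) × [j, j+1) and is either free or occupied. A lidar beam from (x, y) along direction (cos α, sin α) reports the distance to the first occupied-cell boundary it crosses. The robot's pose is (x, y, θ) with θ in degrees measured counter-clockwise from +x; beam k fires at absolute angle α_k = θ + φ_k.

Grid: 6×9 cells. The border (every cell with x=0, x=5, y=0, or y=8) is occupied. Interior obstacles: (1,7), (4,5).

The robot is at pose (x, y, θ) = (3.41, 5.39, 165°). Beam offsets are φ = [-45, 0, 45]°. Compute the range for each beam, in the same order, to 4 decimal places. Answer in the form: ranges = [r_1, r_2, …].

ranges = [2.8200, 2.4950, 2.7828]

beam 1: φ=-45°, α=120°
  direction (-0.5000, 0.8660); cell (3,5); t to first gridline: x 0.8200, y 0.7044 (then +2.0000 / +1.1547)
    (3,6) via y @ 0.7044
    (2,6) via x @ 0.8200
    (2,7) via y @ 1.8591
    (1,7) via x @ 2.8200  # hit
  → r_1 = 2.8200
beam 2: φ=0°, α=165°
  direction (-0.9659, 0.2588); cell (3,5); t to first gridline: x 0.4245, y 2.3569 (then +1.0353 / +3.8637)
    (2,5) via x @ 0.4245
    (1,5) via x @ 1.4597
    (1,6) via y @ 2.3569
    (0,6) via x @ 2.4950  # hit
  → r_2 = 2.4950
beam 3: φ=45°, α=210°
  direction (-0.8660, -0.5000); cell (3,5); t to first gridline: x 0.4734, y 0.7800 (then +1.1547 / +2.0000)
    (2,5) via x @ 0.4734
    (2,4) via y @ 0.7800
    (1,4) via x @ 1.6281
    (1,3) via y @ 2.7800
    (0,3) via x @ 2.7828  # hit
  → r_3 = 2.7828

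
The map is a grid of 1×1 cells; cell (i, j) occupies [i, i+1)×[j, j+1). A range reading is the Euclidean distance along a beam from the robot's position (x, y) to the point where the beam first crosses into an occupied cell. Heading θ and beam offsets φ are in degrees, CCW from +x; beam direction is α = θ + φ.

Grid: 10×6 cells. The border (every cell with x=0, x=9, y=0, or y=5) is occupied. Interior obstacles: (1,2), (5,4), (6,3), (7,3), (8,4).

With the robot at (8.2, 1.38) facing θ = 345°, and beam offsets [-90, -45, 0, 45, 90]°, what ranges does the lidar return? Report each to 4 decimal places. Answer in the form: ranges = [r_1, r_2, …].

beam 1: φ=-90°, α=255°
  d=(-0.2588,-0.9659)  start (8,1)  tX=0.7727 tY=0.3934  stride 1/|dx|=3.8637 1/|dy|=1.0353
    cross y-line → (8,0), t=0.3934 (wall)
  → r_1 = 0.3934
beam 2: φ=-45°, α=300°
  d=(0.5000,-0.8660)  start (8,1)  tX=1.6000 tY=0.4388  stride 1/|dx|=2.0000 1/|dy|=1.1547
    cross y-line → (8,0), t=0.4388 (wall)
  → r_2 = 0.4388
beam 3: φ=0°, α=345°
  d=(0.9659,-0.2588)  start (8,1)  tX=0.8282 tY=1.4682  stride 1/|dx|=1.0353 1/|dy|=3.8637
    cross x-line → (9,1), t=0.8282 (wall)
  → r_3 = 0.8282
beam 4: φ=45°, α=30°
  d=(0.8660,0.5000)  start (8,1)  tX=0.9238 tY=1.2400  stride 1/|dx|=1.1547 1/|dy|=2.0000
    cross x-line → (9,1), t=0.9238 (wall)
  → r_4 = 0.9238
beam 5: φ=90°, α=75°
  d=(0.2588,0.9659)  start (8,1)  tX=3.0910 tY=0.6419  stride 1/|dx|=3.8637 1/|dy|=1.0353
    cross y-line → (8,2), t=0.6419
    cross y-line → (8,3), t=1.6771
    cross y-line → (8,4), t=2.7124 (wall)
  → r_5 = 2.7124

ranges = [0.3934, 0.4388, 0.8282, 0.9238, 2.7124]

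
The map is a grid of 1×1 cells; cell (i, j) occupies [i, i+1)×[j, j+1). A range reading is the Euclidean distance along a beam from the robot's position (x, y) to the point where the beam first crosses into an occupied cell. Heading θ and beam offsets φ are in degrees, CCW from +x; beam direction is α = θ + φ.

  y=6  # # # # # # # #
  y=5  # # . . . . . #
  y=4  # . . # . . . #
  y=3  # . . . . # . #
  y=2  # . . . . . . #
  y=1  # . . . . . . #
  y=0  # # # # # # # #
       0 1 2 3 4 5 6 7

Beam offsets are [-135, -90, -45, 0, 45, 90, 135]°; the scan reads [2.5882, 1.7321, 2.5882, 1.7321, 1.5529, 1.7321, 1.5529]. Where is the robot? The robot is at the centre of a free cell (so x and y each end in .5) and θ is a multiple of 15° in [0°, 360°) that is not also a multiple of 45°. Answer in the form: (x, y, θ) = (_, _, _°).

Candidates: 27 free-cell centres × 16 headings = 432 poses. Raycast each; keep the one whose scan matches to 4 dp.
  (6.5, 5.5, 150°): beam 1 = 0.5176 ≠ 2.5882 ✗
  (5.5, 2.5, 15°): beam 1 = 1.7321 ≠ 2.5882 ✗
  (1.5, 1.5, 105°): beam 1 = 1.0000 ≠ 2.5882 ✗
  …
  (2.5, 2.5, 150°): r_1=2.5882, r_2=1.7321, r_3=2.5882, r_4=1.7321, r_5=1.5529, r_6=1.7321, r_7=1.5529 — all match ✓
No second candidate reproduces the full scan.

(x, y, θ) = (2.5, 2.5, 150°)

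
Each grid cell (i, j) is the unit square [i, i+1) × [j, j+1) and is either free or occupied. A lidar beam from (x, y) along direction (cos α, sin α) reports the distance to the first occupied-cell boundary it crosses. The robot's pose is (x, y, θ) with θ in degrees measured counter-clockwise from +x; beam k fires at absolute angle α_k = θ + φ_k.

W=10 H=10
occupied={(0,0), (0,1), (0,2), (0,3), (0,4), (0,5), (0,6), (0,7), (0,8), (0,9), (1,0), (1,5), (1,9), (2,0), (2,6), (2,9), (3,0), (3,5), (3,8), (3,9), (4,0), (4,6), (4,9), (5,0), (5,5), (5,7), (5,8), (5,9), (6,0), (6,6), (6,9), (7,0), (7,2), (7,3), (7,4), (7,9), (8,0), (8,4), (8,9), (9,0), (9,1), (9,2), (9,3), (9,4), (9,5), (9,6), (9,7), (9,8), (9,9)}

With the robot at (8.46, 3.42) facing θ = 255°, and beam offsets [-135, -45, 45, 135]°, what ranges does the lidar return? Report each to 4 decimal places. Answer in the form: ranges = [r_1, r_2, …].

ranges = [0.6697, 0.5312, 1.0800, 0.6235]

beam 1: φ=-135°, α=120°
  d=(-0.5000,0.8660)  start (8,3)  tX=0.9200 tY=0.6697  stride 1/|dx|=2.0000 1/|dy|=1.1547
    cross y-line → (8,4), t=0.6697 (wall)
  → r_1 = 0.6697
beam 2: φ=-45°, α=210°
  d=(-0.8660,-0.5000)  start (8,3)  tX=0.5312 tY=0.8400  stride 1/|dx|=1.1547 1/|dy|=2.0000
    cross x-line → (7,3), t=0.5312 (wall)
  → r_2 = 0.5312
beam 3: φ=45°, α=300°
  d=(0.5000,-0.8660)  start (8,3)  tX=1.0800 tY=0.4850  stride 1/|dx|=2.0000 1/|dy|=1.1547
    cross y-line → (8,2), t=0.4850
    cross x-line → (9,2), t=1.0800 (wall)
  → r_3 = 1.0800
beam 4: φ=135°, α=30°
  d=(0.8660,0.5000)  start (8,3)  tX=0.6235 tY=1.1600  stride 1/|dx|=1.1547 1/|dy|=2.0000
    cross x-line → (9,3), t=0.6235 (wall)
  → r_4 = 0.6235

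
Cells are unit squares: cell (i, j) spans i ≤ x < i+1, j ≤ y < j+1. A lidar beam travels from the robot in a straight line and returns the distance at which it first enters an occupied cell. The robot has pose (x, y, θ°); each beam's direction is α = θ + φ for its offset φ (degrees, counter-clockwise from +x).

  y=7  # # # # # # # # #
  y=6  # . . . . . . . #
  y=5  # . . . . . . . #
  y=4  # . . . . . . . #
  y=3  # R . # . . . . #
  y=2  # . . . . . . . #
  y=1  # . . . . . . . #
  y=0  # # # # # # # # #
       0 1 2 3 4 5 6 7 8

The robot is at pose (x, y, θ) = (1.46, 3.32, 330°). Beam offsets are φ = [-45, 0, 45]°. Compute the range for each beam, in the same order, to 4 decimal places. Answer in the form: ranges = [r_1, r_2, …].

ranges = [2.4018, 4.6400, 1.5943]

beam 1: φ=-45°, α=285°
  direction (0.2588, -0.9659); cell (1,3); t to first gridline: x 2.0864, y 0.3313 (then +3.8637 / +1.0353)
    (1,2) via y @ 0.3313
    (1,1) via y @ 1.3666
    (2,1) via x @ 2.0864
    (2,0) via y @ 2.4018  # hit
  → r_1 = 2.4018
beam 2: φ=0°, α=330°
  direction (0.8660, -0.5000); cell (1,3); t to first gridline: x 0.6235, y 0.6400 (then +1.1547 / +2.0000)
    (2,3) via x @ 0.6235
    (2,2) via y @ 0.6400
    (3,2) via x @ 1.7782
    (3,1) via y @ 2.6400
    (4,1) via x @ 2.9329
    (5,1) via x @ 4.0876
    (5,0) via y @ 4.6400  # hit
  → r_2 = 4.6400
beam 3: φ=45°, α=15°
  direction (0.9659, 0.2588); cell (1,3); t to first gridline: x 0.5590, y 2.6273 (then +1.0353 / +3.8637)
    (2,3) via x @ 0.5590
    (3,3) via x @ 1.5943  # hit
  → r_3 = 1.5943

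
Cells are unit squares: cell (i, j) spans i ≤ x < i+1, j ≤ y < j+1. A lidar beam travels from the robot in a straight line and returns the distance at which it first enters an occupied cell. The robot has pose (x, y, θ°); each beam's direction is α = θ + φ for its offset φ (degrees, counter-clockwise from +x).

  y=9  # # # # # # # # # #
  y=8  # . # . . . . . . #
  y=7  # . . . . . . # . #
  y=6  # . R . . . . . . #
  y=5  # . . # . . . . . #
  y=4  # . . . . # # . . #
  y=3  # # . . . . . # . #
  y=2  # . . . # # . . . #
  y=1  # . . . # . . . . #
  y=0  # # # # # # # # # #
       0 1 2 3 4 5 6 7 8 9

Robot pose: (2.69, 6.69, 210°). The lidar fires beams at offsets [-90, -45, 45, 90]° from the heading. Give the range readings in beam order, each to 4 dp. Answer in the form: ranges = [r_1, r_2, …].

ranges = [2.6674, 1.7496, 2.7849, 0.7967]

beam 1: φ=-90°, α=120°
  d=(-0.5000,0.8660)  start (2,6)  tX=1.3800 tY=0.3580  stride 1/|dx|=2.0000 1/|dy|=1.1547
    cross y-line → (2,7), t=0.3580
    cross x-line → (1,7), t=1.3800
    cross y-line → (1,8), t=1.5127
    cross y-line → (1,9), t=2.6674 (wall)
  → r_1 = 2.6674
beam 2: φ=-45°, α=165°
  d=(-0.9659,0.2588)  start (2,6)  tX=0.7143 tY=1.1977  stride 1/|dx|=1.0353 1/|dy|=3.8637
    cross x-line → (1,6), t=0.7143
    cross y-line → (1,7), t=1.1977
    cross x-line → (0,7), t=1.7496 (wall)
  → r_2 = 1.7496
beam 3: φ=45°, α=255°
  d=(-0.2588,-0.9659)  start (2,6)  tX=2.6660 tY=0.7143  stride 1/|dx|=3.8637 1/|dy|=1.0353
    cross y-line → (2,5), t=0.7143
    cross y-line → (2,4), t=1.7496
    cross x-line → (1,4), t=2.6660
    cross y-line → (1,3), t=2.7849 (wall)
  → r_3 = 2.7849
beam 4: φ=90°, α=300°
  d=(0.5000,-0.8660)  start (2,6)  tX=0.6200 tY=0.7967  stride 1/|dx|=2.0000 1/|dy|=1.1547
    cross x-line → (3,6), t=0.6200
    cross y-line → (3,5), t=0.7967 (wall)
  → r_4 = 0.7967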